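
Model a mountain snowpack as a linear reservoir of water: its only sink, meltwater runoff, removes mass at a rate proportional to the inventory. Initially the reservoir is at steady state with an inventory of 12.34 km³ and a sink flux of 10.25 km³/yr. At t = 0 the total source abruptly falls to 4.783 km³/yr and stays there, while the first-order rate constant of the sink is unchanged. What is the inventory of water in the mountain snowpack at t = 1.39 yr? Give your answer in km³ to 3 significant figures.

7.83 km³

Residence time τ = M₀/F₀ = 1.204 yr. The eventual steady state is M_∞ = M₀·(F₁/F₀) = 12.34 × 4.783/10.25 = 5.7583 km³.
The anomaly ΔM(t) = M(t) − M_∞ decays as ΔM₀·e^(−t/τ) with ΔM₀ = 12.34 − 5.7583 = 6.582 km³.
At t = 1.39 yr, e^(−t/τ) = e^(−1.155) = 0.3152, so ΔM = 2.074 km³ and M = 5.7583 + 2.074 = 7.8328 km³.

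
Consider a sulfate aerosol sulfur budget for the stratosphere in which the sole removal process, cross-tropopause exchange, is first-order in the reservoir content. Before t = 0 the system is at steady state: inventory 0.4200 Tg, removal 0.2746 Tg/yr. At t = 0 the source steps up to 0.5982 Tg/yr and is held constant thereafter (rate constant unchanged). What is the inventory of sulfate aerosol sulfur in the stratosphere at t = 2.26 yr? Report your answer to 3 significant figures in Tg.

0.802 Tg

τ = M₀/F₀ = 0.4200/0.2746 = 1.529 yr; rate constant k = 1/τ.
New steady state M_∞ = F₁/k = F₁·τ = 0.5982 × 1.529 = 0.91495 Tg.
M(t) = M_∞ + (M₀ − M_∞)·e^(−t/τ); t/τ = 2.26/1.529 = 1.478, so e^(−t/τ) = 0.2282.
M(t) = 0.91495 − 0.4949 × 0.2282 = 0.80201 Tg.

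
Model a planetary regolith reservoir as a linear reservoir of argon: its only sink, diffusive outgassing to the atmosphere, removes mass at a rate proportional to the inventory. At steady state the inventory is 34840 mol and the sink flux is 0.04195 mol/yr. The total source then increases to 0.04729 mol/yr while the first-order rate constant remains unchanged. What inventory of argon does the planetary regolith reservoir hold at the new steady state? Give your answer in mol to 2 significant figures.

39000 mol

Rate constant k = F/M = 0.04195 / 34840 = 1.204×10^-6 yr⁻¹.
At the new steady state, source = k·M_new ⇒ M_new = 0.04729 / 1.204×10^-6 = 39270 mol.
(Equivalently M_new = M × F_new/F_old = 34840 × 0.04729/0.04195.)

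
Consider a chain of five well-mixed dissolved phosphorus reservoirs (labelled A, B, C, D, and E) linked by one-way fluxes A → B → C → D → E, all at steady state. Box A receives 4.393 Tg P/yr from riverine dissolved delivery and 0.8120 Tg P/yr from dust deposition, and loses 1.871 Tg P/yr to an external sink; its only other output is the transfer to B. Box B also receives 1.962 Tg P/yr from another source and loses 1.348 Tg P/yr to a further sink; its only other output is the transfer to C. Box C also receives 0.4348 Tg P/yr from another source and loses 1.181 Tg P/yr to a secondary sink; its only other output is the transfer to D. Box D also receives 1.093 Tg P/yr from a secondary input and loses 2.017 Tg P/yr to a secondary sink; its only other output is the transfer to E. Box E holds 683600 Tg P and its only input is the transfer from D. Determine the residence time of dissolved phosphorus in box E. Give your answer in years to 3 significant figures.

Box A: F(A→B) = (4.393 + 0.8120) − 1.871 = 3.3340 Tg P/yr.
Box B: F(B→C) = (3.3340 + 1.962) − 1.348 = 3.9480 Tg P/yr.
Box C: F(C→D) = (3.9480 + 0.4348) − 1.181 = 3.2018 Tg P/yr.
Box D: F(D→E) = (3.2018 + 1.093) − 2.017 = 2.2778 Tg P/yr.
Box E throughput = its input = 2.2778 Tg P/yr; τ = 683600 / 2.2778 = 300100 yr.

300000 yr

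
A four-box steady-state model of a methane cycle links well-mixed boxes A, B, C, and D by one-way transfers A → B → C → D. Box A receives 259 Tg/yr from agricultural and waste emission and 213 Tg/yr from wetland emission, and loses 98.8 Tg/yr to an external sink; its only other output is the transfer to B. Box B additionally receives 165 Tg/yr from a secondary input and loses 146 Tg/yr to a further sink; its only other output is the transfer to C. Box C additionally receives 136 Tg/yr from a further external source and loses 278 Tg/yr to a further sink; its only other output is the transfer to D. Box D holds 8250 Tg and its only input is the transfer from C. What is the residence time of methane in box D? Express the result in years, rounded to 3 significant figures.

33.0 yr

Box A: F(A→B) = (259 + 213) − 98.8 = 373.20 Tg/yr.
Box B: F(B→C) = (373.20 + 165) − 146 = 392.20 Tg/yr.
Box C: F(C→D) = (392.20 + 136) − 278 = 250.20 Tg/yr.
Box D throughput = its input = 250.20 Tg/yr; τ = 8250 / 250.20 = 32.97 yr.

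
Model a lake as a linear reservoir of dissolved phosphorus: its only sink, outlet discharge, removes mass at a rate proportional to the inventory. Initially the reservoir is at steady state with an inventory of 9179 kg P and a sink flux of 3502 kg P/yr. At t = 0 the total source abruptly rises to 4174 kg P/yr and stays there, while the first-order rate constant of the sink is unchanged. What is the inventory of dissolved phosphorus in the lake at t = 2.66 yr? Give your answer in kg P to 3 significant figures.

Residence time τ = M₀/F₀ = 2.621 yr. The eventual steady state is M_∞ = M₀·(F₁/F₀) = 9179 × 4174/3502 = 10940 kg P.
The anomaly ΔM(t) = M(t) − M_∞ decays as ΔM₀·e^(−t/τ) with ΔM₀ = 9179 − 10940 = −1761 kg P.
At t = 2.66 yr, e^(−t/τ) = e^(−1.015) = 0.3625, so ΔM = −638.4 kg P and M = 10940 − 638.4 = 10302 kg P.

10300 kg P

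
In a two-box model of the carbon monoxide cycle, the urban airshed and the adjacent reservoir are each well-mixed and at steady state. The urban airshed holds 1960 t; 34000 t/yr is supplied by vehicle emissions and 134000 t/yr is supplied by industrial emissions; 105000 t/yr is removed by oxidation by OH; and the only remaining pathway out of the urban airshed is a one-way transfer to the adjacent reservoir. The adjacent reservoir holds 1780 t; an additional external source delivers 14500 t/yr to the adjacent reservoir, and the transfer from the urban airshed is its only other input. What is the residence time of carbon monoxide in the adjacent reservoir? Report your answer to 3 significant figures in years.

Balance the urban airshed: ΣF_in = 34000 + 134000 = 168000 t/yr.
Transfer to the adjacent reservoir = ΣF_in − (105000) = 63000 t/yr.
Total input to the adjacent reservoir = 63000 + 14500 = 77500 t/yr; at steady state this equals its total output.
τ = M / F = 1780 / 77500 = 0.02297 yr.

0.0230 yr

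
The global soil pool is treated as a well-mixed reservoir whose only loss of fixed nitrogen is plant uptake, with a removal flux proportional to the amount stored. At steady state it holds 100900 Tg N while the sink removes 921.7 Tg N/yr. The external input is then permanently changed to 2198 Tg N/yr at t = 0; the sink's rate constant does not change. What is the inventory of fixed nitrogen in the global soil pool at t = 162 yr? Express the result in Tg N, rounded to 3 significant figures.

τ = M₀/F₀ = 100900/921.7 = 109.5 yr; rate constant k = 1/τ.
New steady state M_∞ = F₁/k = F₁·τ = 2198 × 109.5 = 240620 Tg N.
M(t) = M_∞ + (M₀ − M_∞)·e^(−t/τ); t/τ = 162/109.5 = 1.480, so e^(−t/τ) = 0.2277.
M(t) = 240620 − 139700 × 0.2277 = 208810 Tg N.

209000 Tg N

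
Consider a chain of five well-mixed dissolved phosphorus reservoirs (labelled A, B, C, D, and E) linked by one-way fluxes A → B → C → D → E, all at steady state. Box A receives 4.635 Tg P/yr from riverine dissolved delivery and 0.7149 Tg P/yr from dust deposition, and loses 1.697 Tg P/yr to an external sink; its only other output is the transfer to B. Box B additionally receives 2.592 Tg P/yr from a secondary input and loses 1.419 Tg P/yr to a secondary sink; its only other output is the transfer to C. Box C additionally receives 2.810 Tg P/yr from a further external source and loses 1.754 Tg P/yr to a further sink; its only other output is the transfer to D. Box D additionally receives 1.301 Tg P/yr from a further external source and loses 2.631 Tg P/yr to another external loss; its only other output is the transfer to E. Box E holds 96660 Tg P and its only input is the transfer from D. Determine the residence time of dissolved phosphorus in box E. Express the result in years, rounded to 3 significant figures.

Box A: F(A→B) = (4.635 + 0.7149) − 1.697 = 3.6529 Tg P/yr.
Box B: F(B→C) = (3.6529 + 2.592) − 1.419 = 4.8259 Tg P/yr.
Box C: F(C→D) = (4.8259 + 2.810) − 1.754 = 5.8819 Tg P/yr.
Box D: F(D→E) = (5.8819 + 1.301) − 2.631 = 4.5519 Tg P/yr.
Box E throughput = its input = 4.5519 Tg P/yr; τ = 96660 / 4.5519 = 21240 yr.

21200 yr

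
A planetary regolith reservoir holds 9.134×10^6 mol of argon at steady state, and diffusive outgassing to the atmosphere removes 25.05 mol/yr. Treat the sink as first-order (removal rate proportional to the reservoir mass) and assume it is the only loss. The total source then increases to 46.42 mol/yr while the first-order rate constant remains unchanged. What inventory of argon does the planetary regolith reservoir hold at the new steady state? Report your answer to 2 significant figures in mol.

1.7×10^7 mol

Rate constant k = F/M = 25.05 / 9.134×10^6 = 2.743×10^-6 yr⁻¹.
At the new steady state, source = k·M_new ⇒ M_new = 46.42 / 2.743×10^-6 = 1.693×10^7 mol.
(Equivalently M_new = M × F_new/F_old = 9.134×10^6 × 46.42/25.05.)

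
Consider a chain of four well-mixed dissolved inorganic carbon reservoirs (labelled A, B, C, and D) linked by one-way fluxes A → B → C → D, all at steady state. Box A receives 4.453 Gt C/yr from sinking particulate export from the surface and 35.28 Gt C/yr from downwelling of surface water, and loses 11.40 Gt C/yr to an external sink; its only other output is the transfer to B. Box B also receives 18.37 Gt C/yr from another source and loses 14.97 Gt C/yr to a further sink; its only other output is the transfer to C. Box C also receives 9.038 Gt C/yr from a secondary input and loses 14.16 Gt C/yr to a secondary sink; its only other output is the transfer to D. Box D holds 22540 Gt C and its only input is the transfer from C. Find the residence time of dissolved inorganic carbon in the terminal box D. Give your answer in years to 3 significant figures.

847 yr

Box A: F(A→B) = (4.453 + 35.28) − 11.40 = 28.333 Gt C/yr.
Box B: F(B→C) = (28.333 + 18.37) − 14.97 = 31.733 Gt C/yr.
Box C: F(C→D) = (31.733 + 9.038) − 14.16 = 26.611 Gt C/yr.
Box D throughput = its input = 26.611 Gt C/yr; τ = 22540 / 26.611 = 847.0 yr.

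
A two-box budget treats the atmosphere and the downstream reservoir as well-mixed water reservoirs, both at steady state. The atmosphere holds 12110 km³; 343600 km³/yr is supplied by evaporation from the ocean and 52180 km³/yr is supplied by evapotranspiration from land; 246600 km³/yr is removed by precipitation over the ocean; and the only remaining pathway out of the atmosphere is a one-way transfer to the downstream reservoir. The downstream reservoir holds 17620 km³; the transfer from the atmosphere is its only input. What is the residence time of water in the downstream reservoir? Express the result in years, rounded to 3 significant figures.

0.118 yr

Balance the atmosphere: ΣF_in = 343600 + 52180 = 395780 km³/yr.
Transfer to the downstream reservoir = ΣF_in − (246600) = 149180 km³/yr.
At steady state the output of the downstream reservoir equals its input, 149180 km³/yr.
τ = M / F = 17620 / 149180 = 0.1181 yr.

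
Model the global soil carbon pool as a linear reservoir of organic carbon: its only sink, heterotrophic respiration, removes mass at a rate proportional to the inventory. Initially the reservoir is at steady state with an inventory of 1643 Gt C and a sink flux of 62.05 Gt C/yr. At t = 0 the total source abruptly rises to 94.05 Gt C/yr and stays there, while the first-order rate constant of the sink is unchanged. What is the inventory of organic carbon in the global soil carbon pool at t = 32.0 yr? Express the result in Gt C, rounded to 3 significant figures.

The sink rate constant is k = F₀/M₀ = 62.05/1643 = 0.03777 yr⁻¹.
Solving dM/dt = F₁ − kM with M(0) = M₀ gives M(t) = F₁/k + (M₀ − F₁/k)·e^(−kt).
F₁/k = 94.05/0.03777 = 2490.3 Gt C; kt = 0.03777 × 32.0 = 1.209, e^(−kt) = 0.2986.
M(32.0) = 2490.3 + (1643 − 2490.3) × 0.2986 = 2490.3 − 253.0 = 2237.3 Gt C.

2240 Gt C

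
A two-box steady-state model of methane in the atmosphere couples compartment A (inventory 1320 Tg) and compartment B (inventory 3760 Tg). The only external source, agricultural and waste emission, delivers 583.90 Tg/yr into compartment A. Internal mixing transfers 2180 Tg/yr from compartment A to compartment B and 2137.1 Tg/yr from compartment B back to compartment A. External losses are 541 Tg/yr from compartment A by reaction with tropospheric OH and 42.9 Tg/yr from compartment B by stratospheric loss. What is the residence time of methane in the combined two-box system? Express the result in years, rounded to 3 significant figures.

Treat the two boxes together as one reservoir: the mixing fluxes between them are internal recycling, so τ = ΣM / Σ(external losses).
M_total = 1320 + 3760 = 5080.0 Tg.
ΣF_external_out = 541 + 42.9 = 583.90 Tg/yr.
τ = M_total / ΣF_ext = 5080.0 / 583.90 = 8.700 yr.

8.70 yr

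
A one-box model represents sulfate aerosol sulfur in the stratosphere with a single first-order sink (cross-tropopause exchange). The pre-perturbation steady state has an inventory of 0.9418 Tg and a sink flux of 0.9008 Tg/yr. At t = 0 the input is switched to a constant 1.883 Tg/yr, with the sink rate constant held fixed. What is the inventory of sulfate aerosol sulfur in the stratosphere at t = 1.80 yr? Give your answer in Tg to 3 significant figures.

1.79 Tg

Residence time τ = M₀/F₀ = 1.046 yr. The eventual steady state is M_∞ = M₀·(F₁/F₀) = 0.9418 × 1.883/0.9008 = 1.9687 Tg.
The anomaly ΔM(t) = M(t) − M_∞ decays as ΔM₀·e^(−t/τ) with ΔM₀ = 0.9418 − 1.9687 = −1.027 Tg.
At t = 1.80 yr, e^(−t/τ) = e^(−1.722) = 0.1788, so ΔM = −0.1836 Tg and M = 1.9687 − 0.1836 = 1.7851 Tg.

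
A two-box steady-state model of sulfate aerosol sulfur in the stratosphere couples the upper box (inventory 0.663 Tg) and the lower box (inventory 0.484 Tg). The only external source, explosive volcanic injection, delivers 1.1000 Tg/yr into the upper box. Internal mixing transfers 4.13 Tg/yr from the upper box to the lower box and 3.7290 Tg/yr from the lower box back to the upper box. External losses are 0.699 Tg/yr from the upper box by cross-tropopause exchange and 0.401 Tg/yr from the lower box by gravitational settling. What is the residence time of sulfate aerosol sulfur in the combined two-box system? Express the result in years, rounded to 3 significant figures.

Treat the two boxes together as one reservoir: the mixing fluxes between them are internal recycling, so τ = ΣM / Σ(external losses).
M_total = 0.663 + 0.484 = 1.1470 Tg.
ΣF_external_out = 0.699 + 0.401 = 1.1000 Tg/yr.
τ = M_total / ΣF_ext = 1.1470 / 1.1000 = 1.043 yr.

1.04 yr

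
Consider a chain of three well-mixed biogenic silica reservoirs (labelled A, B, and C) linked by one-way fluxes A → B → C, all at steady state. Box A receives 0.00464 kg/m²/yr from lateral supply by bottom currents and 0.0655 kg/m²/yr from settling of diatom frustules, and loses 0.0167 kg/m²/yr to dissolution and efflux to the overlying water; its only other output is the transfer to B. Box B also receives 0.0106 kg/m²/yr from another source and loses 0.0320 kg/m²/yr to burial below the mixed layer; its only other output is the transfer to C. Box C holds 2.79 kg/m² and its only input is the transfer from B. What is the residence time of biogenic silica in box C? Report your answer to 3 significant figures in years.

87.1 yr

Box A: F(A→B) = (0.00464 + 0.0655) − 0.0167 = 0.053440 kg/m²/yr.
Box B: F(B→C) = (0.053440 + 0.0106) − 0.0320 = 0.032040 kg/m²/yr.
Box C throughput = its input = 0.032040 kg/m²/yr; τ = 2.79 / 0.032040 = 87.08 yr.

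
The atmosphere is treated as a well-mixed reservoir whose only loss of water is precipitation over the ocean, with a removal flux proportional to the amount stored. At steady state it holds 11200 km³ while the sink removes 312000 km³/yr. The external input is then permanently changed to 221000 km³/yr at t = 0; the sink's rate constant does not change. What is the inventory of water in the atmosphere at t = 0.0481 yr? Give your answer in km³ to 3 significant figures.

8790 km³

The sink rate constant is k = F₀/M₀ = 312000/11200 = 27.86 yr⁻¹.
Solving dM/dt = F₁ − kM with M(0) = M₀ gives M(t) = F₁/k + (M₀ − F₁/k)·e^(−kt).
F₁/k = 221000/27.86 = 7933.3 km³; kt = 27.86 × 0.0481 = 1.340, e^(−kt) = 0.2619.
M(0.0481) = 7933.3 + (11200 − 7933.3) × 0.2619 = 7933.3 + 855.4 = 8788.8 km³.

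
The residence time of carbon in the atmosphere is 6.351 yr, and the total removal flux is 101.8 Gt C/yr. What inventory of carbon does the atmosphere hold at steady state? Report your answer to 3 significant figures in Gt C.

τ = M/F ⇒ M = τ × F = 6.351 × 101.8 = 646.5 Gt C.

647 Gt C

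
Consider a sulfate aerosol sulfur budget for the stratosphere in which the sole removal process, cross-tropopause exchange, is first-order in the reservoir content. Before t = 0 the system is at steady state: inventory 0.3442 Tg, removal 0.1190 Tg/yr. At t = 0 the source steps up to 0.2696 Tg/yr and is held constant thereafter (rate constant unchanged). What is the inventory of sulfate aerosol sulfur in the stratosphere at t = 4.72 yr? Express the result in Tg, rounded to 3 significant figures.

0.695 Tg

Residence time τ = M₀/F₀ = 2.892 yr. The eventual steady state is M_∞ = M₀·(F₁/F₀) = 0.3442 × 0.2696/0.1190 = 0.77980 Tg.
The anomaly ΔM(t) = M(t) − M_∞ decays as ΔM₀·e^(−t/τ) with ΔM₀ = 0.3442 − 0.77980 = −0.4356 Tg.
At t = 4.72 yr, e^(−t/τ) = e^(−1.632) = 0.1956, so ΔM = −0.08519 Tg and M = 0.77980 − 0.08519 = 0.69461 Tg.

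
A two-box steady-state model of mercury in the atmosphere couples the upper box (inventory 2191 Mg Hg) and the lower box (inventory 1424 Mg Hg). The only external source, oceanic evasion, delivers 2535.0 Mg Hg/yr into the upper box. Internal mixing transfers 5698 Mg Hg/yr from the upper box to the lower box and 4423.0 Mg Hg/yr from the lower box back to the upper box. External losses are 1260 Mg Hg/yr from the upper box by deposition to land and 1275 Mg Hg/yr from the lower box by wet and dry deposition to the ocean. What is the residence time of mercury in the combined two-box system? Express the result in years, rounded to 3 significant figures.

1.43 yr

Residence time in the combined system uses the total inventory and the total *external* removal — internal exchanges between the two boxes cancel.
M_total = 2191 + 1424 = 3615.0 Mg Hg.
ΣF_external_out = 1260 + 1275 = 2535.0 Mg Hg/yr.
τ = M_total / ΣF_ext = 3615.0 / 2535.0 = 1.426 yr.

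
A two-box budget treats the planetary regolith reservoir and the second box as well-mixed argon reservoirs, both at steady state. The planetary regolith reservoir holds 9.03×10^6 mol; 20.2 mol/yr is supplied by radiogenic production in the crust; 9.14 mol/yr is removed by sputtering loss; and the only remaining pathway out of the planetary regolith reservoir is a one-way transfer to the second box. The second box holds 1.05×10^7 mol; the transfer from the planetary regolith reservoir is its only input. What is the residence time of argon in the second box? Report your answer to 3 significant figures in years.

949000 yr

Balance the planetary regolith reservoir: ΣF_in = 20.200 mol/yr.
Transfer to the second box = ΣF_in − (9.14) = 11.060 mol/yr.
At steady state the output of the second box equals its input, 11.060 mol/yr.
τ = M / F = 1.05×10^7 / 11.060 = 949400 yr.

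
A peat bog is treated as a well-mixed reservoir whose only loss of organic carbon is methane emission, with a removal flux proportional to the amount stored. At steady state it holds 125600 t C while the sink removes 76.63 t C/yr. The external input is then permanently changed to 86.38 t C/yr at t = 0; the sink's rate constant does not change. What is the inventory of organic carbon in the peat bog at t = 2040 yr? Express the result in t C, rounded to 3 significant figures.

137000 t C

Residence time τ = M₀/F₀ = 1639 yr. The eventual steady state is M_∞ = M₀·(F₁/F₀) = 125600 × 86.38/76.63 = 141580 t C.
The anomaly ΔM(t) = M(t) − M_∞ decays as ΔM₀·e^(−t/τ) with ΔM₀ = 125600 − 141580 = −15980 t C.
At t = 2040 yr, e^(−t/τ) = e^(−1.245) = 0.2880, so ΔM = −4603 t C and M = 141580 − 4603 = 136980 t C.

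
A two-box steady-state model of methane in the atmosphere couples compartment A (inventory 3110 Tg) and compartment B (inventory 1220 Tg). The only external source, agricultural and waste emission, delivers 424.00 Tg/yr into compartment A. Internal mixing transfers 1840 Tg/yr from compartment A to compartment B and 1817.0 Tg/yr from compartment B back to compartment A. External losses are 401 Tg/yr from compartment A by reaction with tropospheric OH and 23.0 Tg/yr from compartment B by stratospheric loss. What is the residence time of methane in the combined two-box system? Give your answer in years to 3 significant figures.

Residence time in the combined system uses the total inventory and the total *external* removal — internal exchanges between the two boxes cancel.
M_total = 3110 + 1220 = 4330.0 Tg.
ΣF_external_out = 401 + 23.0 = 424.00 Tg/yr.
τ = M_total / ΣF_ext = 4330.0 / 424.00 = 10.21 yr.

10.2 yr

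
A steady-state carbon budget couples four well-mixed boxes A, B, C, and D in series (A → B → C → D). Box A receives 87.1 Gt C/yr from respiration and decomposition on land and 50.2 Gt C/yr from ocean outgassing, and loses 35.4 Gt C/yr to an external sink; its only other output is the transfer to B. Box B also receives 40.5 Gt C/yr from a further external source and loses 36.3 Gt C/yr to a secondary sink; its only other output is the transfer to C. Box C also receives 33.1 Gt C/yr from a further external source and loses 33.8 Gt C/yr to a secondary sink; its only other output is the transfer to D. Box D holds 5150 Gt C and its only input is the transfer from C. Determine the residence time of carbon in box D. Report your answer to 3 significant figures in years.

Box A: F(A→B) = (87.1 + 50.2) − 35.4 = 101.90 Gt C/yr.
Box B: F(B→C) = (101.90 + 40.5) − 36.3 = 106.10 Gt C/yr.
Box C: F(C→D) = (106.10 + 33.1) − 33.8 = 105.40 Gt C/yr.
Box D throughput = its input = 105.40 Gt C/yr; τ = 5150 / 105.40 = 48.86 yr.

48.9 yr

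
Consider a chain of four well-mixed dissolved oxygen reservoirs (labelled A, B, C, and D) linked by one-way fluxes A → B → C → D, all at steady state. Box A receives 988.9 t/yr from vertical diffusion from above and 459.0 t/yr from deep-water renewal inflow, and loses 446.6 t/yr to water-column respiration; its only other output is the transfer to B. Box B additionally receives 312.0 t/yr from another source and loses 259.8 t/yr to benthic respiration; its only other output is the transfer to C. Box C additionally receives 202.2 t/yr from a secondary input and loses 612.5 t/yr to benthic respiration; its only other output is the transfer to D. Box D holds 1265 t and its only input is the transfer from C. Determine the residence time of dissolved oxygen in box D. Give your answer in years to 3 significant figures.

Box A: F(A→B) = (988.9 + 459.0) − 446.6 = 1001.3 t/yr.
Box B: F(B→C) = (1001.3 + 312.0) − 259.8 = 1053.5 t/yr.
Box C: F(C→D) = (1053.5 + 202.2) − 612.5 = 643.20 t/yr.
Box D throughput = its input = 643.20 t/yr; τ = 1265 / 643.20 = 1.967 yr.

1.97 yr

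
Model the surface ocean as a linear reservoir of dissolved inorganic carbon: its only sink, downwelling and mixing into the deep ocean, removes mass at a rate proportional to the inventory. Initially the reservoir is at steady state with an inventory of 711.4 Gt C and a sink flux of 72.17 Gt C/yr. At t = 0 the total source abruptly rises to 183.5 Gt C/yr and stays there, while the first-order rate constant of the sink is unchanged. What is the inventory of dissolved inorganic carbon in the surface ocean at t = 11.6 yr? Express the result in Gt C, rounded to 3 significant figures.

1470 Gt C

Residence time τ = M₀/F₀ = 9.857 yr. The eventual steady state is M_∞ = M₀·(F₁/F₀) = 711.4 × 183.5/72.17 = 1808.8 Gt C.
The anomaly ΔM(t) = M(t) − M_∞ decays as ΔM₀·e^(−t/τ) with ΔM₀ = 711.4 − 1808.8 = −1097 Gt C.
At t = 11.6 yr, e^(−t/τ) = e^(−1.177) = 0.3083, so ΔM = −338.3 Gt C and M = 1808.8 − 338.3 = 1470.5 Gt C.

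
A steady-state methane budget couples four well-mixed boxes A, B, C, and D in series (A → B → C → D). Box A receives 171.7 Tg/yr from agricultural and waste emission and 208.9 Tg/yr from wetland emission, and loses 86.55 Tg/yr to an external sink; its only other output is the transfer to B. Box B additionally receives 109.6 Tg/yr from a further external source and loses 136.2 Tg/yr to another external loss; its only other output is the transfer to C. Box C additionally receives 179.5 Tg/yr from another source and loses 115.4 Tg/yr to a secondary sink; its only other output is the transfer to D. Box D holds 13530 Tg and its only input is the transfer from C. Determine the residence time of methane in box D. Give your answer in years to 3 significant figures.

Box A: F(A→B) = (171.7 + 208.9) − 86.55 = 294.05 Tg/yr.
Box B: F(B→C) = (294.05 + 109.6) − 136.2 = 267.45 Tg/yr.
Box C: F(C→D) = (267.45 + 179.5) − 115.4 = 331.55 Tg/yr.
Box D throughput = its input = 331.55 Tg/yr; τ = 13530 / 331.55 = 40.81 yr.

40.8 yr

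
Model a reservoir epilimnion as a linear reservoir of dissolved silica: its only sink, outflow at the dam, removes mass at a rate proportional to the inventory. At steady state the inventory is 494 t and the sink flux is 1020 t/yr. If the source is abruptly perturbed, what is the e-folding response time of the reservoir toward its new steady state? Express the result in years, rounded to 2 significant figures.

0.48 yr

For a linear reservoir the response time equals the residence time τ = M/F.
τ = 494 / 1020 = 0.4843 yr.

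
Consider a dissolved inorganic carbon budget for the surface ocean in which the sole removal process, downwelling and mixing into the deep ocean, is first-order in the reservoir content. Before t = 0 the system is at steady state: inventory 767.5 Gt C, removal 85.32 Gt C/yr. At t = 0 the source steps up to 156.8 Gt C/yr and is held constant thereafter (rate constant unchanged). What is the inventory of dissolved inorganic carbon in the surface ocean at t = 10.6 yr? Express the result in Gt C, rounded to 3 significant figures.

1210 Gt C

τ = M₀/F₀ = 767.5/85.32 = 8.996 yr; rate constant k = 1/τ.
New steady state M_∞ = F₁/k = F₁·τ = 156.8 × 8.996 = 1410.5 Gt C.
M(t) = M_∞ + (M₀ − M_∞)·e^(−t/τ); t/τ = 10.6/8.996 = 1.178, so e^(−t/τ) = 0.3078.
M(t) = 1410.5 − 643.0 × 0.3078 = 1212.6 Gt C.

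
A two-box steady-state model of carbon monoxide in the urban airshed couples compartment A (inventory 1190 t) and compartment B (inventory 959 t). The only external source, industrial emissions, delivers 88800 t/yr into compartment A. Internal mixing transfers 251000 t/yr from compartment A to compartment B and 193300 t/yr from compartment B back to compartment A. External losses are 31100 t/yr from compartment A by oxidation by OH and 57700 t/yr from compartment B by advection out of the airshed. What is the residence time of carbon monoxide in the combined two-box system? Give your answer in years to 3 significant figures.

0.0242 yr

Treat the two boxes together as one reservoir: the mixing fluxes between them are internal recycling, so τ = ΣM / Σ(external losses).
M_total = 1190 + 959 = 2149.0 t.
ΣF_external_out = 31100 + 57700 = 88800 t/yr.
τ = M_total / ΣF_ext = 2149.0 / 88800 = 0.02420 yr.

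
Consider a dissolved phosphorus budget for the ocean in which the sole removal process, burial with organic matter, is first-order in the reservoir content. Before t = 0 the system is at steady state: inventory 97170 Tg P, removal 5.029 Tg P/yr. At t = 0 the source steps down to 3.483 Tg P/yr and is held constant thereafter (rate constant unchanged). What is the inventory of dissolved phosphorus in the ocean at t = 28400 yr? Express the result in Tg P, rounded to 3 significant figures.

74200 Tg P

The sink rate constant is k = F₀/M₀ = 5.029/97170 = 5.175×10^-5 yr⁻¹.
Solving dM/dt = F₁ − kM with M(0) = M₀ gives M(t) = F₁/k + (M₀ − F₁/k)·e^(−kt).
F₁/k = 3.483/5.175×10^-5 = 67298 Tg P; kt = 5.175×10^-5 × 28400 = 1.470, e^(−kt) = 0.2300.
M(28400) = 67298 + (97170 − 67298) × 0.2300 = 67298 + 6869 = 74168 Tg P.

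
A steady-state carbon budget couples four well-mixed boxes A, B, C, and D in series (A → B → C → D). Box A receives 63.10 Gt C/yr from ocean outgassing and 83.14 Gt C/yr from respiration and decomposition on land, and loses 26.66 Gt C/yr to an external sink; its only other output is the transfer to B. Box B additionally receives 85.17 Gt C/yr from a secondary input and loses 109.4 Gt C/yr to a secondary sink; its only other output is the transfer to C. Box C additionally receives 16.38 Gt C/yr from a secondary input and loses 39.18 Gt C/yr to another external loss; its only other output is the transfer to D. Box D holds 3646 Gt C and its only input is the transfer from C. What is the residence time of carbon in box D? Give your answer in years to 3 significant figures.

Box A: F(A→B) = (63.10 + 83.14) − 26.66 = 119.58 Gt C/yr.
Box B: F(B→C) = (119.58 + 85.17) − 109.4 = 95.350 Gt C/yr.
Box C: F(C→D) = (95.350 + 16.38) − 39.18 = 72.550 Gt C/yr.
Box D throughput = its input = 72.550 Gt C/yr; τ = 3646 / 72.550 = 50.25 yr.

50.3 yr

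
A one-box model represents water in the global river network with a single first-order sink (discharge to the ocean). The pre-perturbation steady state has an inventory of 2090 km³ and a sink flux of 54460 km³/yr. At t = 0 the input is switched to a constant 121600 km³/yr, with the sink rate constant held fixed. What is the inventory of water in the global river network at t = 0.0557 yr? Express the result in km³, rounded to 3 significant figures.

τ = M₀/F₀ = 2090/54460 = 0.03838 yr; rate constant k = 1/τ.
New steady state M_∞ = F₁/k = F₁·τ = 121600 × 0.03838 = 4666.6 km³.
M(t) = M_∞ + (M₀ − M_∞)·e^(−t/τ); t/τ = 0.0557/0.03838 = 1.451, so e^(−t/τ) = 0.2342.
M(t) = 4666.6 − 2577 × 0.2342 = 4063.1 km³.

4060 km³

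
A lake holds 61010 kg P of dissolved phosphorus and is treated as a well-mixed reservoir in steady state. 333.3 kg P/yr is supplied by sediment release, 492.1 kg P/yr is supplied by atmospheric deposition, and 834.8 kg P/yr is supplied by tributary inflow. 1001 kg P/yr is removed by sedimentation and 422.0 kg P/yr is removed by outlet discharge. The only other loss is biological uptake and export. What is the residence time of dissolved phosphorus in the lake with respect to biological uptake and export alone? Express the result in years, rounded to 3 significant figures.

At steady state ΣF_in = ΣF_out.
ΣF_in = 333.3 + 492.1 + 834.8 = 1660.2 kg P/yr.
Biological uptake and export flux = ΣF_in − (1001 + 422.0) = 1660.2 − 1423 = 237.2 kg P/yr.
τ = M / F = 61010 / 237.2 = 257.2 yr.

257 yr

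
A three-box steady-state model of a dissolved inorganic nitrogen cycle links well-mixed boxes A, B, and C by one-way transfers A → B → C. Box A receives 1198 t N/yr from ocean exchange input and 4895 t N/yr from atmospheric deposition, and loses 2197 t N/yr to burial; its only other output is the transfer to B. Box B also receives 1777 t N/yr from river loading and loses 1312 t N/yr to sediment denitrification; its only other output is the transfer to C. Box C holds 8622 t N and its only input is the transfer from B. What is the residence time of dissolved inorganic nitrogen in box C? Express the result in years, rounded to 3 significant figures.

Box A: F(A→B) = (1198 + 4895) − 2197 = 3896.0 t N/yr.
Box B: F(B→C) = (3896.0 + 1777) − 1312 = 4361.0 t N/yr.
Box C throughput = its input = 4361.0 t N/yr; τ = 8622 / 4361.0 = 1.977 yr.

1.98 yr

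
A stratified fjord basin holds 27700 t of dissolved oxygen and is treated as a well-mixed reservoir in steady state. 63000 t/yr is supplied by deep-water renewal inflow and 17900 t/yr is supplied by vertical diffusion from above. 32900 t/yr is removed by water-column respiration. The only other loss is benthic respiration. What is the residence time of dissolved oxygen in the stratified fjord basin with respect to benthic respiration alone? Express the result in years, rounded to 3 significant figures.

0.577 yr

At steady state ΣF_in = ΣF_out.
ΣF_in = 63000 + 17900 = 80900 t/yr.
Benthic respiration flux = ΣF_in − (32900) = 80900 − 32900 = 48000 t/yr.
τ = M / F = 27700 / 48000 = 0.5771 yr.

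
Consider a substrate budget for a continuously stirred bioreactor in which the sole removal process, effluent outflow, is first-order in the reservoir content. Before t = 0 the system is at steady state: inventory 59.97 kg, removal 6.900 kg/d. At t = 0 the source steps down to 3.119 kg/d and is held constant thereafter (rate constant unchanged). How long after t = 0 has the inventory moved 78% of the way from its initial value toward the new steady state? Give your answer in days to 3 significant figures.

13.2 d

τ = M₀/F₀ = 59.97/6.900 = 8.691 d.
The remaining gap fraction is e^(−t/τ); 78% covered ⇒ e^(−t/τ) = 0.220.
t = −τ ln(0.220) = 8.691 × 1.514 = 13.16 d.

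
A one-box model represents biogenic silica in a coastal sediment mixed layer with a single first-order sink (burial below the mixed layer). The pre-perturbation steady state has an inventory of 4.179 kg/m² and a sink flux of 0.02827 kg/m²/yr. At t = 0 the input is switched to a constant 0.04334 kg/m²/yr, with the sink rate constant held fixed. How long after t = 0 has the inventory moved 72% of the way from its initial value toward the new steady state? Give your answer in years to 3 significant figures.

τ = M₀/F₀ = 4.179/0.02827 = 147.8 yr.
The remaining gap fraction is e^(−t/τ); 72% covered ⇒ e^(−t/τ) = 0.280.
t = −τ ln(0.280) = 147.8 × 1.273 = 188.2 yr.

188 yr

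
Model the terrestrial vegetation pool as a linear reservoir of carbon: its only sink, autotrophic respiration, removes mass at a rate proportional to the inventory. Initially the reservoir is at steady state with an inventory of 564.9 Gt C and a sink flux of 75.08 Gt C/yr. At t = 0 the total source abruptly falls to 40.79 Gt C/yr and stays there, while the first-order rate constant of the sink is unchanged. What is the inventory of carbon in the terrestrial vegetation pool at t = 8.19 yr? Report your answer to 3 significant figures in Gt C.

The sink rate constant is k = F₀/M₀ = 75.08/564.9 = 0.1329 yr⁻¹.
Solving dM/dt = F₁ − kM with M(0) = M₀ gives M(t) = F₁/k + (M₀ − F₁/k)·e^(−kt).
F₁/k = 40.79/0.1329 = 306.90 Gt C; kt = 0.1329 × 8.19 = 1.089, e^(−kt) = 0.3367.
M(8.19) = 306.90 + (564.9 − 306.90) × 0.3367 = 306.90 + 86.87 = 393.77 Gt C.

394 Gt C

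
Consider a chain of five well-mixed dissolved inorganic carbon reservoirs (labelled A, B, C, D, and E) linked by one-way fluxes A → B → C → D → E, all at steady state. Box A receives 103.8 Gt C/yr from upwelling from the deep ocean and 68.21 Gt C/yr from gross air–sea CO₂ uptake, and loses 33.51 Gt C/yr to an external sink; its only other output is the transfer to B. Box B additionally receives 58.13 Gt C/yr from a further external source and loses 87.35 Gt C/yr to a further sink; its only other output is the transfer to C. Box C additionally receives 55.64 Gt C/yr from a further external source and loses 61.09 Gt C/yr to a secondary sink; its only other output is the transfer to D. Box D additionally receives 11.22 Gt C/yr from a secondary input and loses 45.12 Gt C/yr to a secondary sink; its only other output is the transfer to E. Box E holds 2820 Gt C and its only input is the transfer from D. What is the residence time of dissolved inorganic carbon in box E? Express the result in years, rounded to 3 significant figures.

Box A: F(A→B) = (103.8 + 68.21) − 33.51 = 138.50 Gt C/yr.
Box B: F(B→C) = (138.50 + 58.13) − 87.35 = 109.28 Gt C/yr.
Box C: F(C→D) = (109.28 + 55.64) − 61.09 = 103.83 Gt C/yr.
Box D: F(D→E) = (103.83 + 11.22) − 45.12 = 69.930 Gt C/yr.
Box E throughput = its input = 69.930 Gt C/yr; τ = 2820 / 69.930 = 40.33 yr.

40.3 yr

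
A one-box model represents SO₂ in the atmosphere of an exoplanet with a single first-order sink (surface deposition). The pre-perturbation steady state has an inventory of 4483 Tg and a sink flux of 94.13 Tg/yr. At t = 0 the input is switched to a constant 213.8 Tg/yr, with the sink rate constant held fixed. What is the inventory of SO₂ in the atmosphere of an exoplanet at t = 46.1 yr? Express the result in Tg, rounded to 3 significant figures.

8020 Tg

τ = M₀/F₀ = 4483/94.13 = 47.63 yr; rate constant k = 1/τ.
New steady state M_∞ = F₁/k = F₁·τ = 213.8 × 47.63 = 10182 Tg.
M(t) = M_∞ + (M₀ − M_∞)·e^(−t/τ); t/τ = 46.1/47.63 = 0.9680, so e^(−t/τ) = 0.3799.
M(t) = 10182 − 5699 × 0.3799 = 8017.4 Tg.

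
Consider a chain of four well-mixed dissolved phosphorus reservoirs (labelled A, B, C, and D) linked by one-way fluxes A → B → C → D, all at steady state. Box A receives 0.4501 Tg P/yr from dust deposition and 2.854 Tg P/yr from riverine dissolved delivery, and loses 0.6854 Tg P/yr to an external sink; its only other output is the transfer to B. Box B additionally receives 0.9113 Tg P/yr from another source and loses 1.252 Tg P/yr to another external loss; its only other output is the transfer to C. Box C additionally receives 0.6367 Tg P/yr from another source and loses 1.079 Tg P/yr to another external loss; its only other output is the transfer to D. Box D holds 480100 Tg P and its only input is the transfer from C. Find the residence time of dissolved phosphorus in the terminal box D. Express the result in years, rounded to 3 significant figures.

Box A: F(A→B) = (0.4501 + 2.854) − 0.6854 = 2.6187 Tg P/yr.
Box B: F(B→C) = (2.6187 + 0.9113) − 1.252 = 2.2780 Tg P/yr.
Box C: F(C→D) = (2.2780 + 0.6367) − 1.079 = 1.8357 Tg P/yr.
Box D throughput = its input = 1.8357 Tg P/yr; τ = 480100 / 1.8357 = 261500 yr.

262000 yr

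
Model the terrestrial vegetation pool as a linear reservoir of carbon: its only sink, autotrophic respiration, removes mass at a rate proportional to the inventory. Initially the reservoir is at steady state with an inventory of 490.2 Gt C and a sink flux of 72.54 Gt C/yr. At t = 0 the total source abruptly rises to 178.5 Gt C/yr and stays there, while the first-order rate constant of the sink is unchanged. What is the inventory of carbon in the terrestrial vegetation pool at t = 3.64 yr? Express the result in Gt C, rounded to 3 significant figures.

788 Gt C

The sink rate constant is k = F₀/M₀ = 72.54/490.2 = 0.1480 yr⁻¹.
Solving dM/dt = F₁ − kM with M(0) = M₀ gives M(t) = F₁/k + (M₀ − F₁/k)·e^(−kt).
F₁/k = 178.5/0.1480 = 1206.2 Gt C; kt = 0.1480 × 3.64 = 0.5386, e^(−kt) = 0.5835.
M(3.64) = 1206.2 + (490.2 − 1206.2) × 0.5835 = 1206.2 − 417.8 = 788.40 Gt C.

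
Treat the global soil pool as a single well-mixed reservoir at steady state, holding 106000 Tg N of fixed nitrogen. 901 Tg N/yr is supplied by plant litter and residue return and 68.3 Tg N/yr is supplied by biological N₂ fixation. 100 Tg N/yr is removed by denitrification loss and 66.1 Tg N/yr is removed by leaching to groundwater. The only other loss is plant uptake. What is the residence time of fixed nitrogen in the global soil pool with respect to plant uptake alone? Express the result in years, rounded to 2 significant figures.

130 yr

At steady state ΣF_in = ΣF_out.
ΣF_in = 901 + 68.3 = 969.30 Tg N/yr.
Plant uptake flux = ΣF_in − (100 + 66.1) = 969.30 − 166.1 = 803.2 Tg N/yr.
τ = M / F = 106000 / 803.2 = 132.0 yr.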